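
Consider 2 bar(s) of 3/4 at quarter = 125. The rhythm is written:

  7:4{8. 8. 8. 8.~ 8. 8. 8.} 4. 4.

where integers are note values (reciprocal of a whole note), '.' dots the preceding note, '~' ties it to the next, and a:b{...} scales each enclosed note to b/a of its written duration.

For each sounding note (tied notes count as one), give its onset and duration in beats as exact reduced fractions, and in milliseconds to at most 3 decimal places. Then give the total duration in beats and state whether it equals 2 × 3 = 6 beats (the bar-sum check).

1) 0.0ms=0b +205.714ms=3/7b
2) 205.714ms=3/7b +205.714ms=3/7b
3) 411.429ms=6/7b +205.714ms=3/7b
4) 617.143ms=9/7b +411.429ms=6/7b
5) 1028.571ms=15/7b +205.714ms=3/7b
6) 1234.286ms=18/7b +205.714ms=3/7b
7) 1440.0ms=3b +720.0ms=3/2b
8) 2160.0ms=9/2b +720.0ms=3/2b
Σ=6b of 6 (125bpm 3/4) — PASS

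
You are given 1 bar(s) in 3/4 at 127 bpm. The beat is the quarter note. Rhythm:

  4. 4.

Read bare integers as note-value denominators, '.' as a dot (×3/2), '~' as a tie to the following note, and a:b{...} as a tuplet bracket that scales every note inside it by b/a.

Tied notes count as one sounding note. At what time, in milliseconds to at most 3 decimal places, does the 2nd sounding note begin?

1. 0.0ms @ 0 + 708.661ms (3/2)
2. 708.661ms @ 3/2 + 708.661ms (3/2)

note 2 onset = 3/2b = 708.661ms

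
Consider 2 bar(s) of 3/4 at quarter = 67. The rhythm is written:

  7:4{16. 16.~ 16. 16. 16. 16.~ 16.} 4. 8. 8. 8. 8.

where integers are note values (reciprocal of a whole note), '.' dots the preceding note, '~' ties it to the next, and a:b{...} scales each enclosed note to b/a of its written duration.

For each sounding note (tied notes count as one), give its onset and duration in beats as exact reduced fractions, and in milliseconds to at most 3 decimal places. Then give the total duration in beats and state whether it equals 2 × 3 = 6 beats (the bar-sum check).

1) 0.0ms=0b +191.898ms=3/14b
2) 191.898ms=3/14b +383.795ms=3/7b
3) 575.693ms=9/14b +191.898ms=3/14b
4) 767.591ms=6/7b +191.898ms=3/14b
5) 959.488ms=15/14b +383.795ms=3/7b
6) 1343.284ms=3/2b +1343.284ms=3/2b
7) 2686.567ms=3b +671.642ms=3/4b
8) 3358.209ms=15/4b +671.642ms=3/4b
9) 4029.851ms=9/2b +671.642ms=3/4b
10) 4701.493ms=21/4b +671.642ms=3/4b
Σ=6b of 6 (67bpm 3/4) — PASS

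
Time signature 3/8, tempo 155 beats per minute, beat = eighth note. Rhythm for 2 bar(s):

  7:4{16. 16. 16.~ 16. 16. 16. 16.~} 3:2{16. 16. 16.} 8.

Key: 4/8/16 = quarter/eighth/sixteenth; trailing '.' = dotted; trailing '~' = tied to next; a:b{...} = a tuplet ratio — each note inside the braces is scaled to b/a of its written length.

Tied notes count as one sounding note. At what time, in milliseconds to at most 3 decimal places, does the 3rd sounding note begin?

note 3 onset = 6/7b = 331.797ms

1. 0.0ms @ 0 + 165.899ms (3/7)
2. 165.899ms @ 3/7 + 165.899ms (3/7)
3. 331.797ms @ 6/7 + 331.797ms (6/7)
4. 663.594ms @ 12/7 + 165.899ms (3/7)
5. 829.493ms @ 15/7 + 165.899ms (3/7)
6. 995.392ms @ 18/7 + 359.447ms (13/14)
7. 1354.839ms @ 7/2 + 193.548ms (1/2)
8. 1548.387ms @ 4 + 193.548ms (1/2)
9. 1741.935ms @ 9/2 + 580.645ms (3/2)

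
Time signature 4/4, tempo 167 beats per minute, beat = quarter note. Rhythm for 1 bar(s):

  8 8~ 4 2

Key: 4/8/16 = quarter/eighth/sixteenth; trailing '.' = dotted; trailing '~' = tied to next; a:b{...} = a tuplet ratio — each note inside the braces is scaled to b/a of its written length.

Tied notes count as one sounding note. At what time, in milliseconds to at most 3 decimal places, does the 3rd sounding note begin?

note 3 onset = 2b = 718.563ms

1. 0.0ms @ 0 + 179.641ms (1/2)
2. 179.641ms @ 1/2 + 538.922ms (3/2)
3. 718.563ms @ 2 + 718.563ms (2)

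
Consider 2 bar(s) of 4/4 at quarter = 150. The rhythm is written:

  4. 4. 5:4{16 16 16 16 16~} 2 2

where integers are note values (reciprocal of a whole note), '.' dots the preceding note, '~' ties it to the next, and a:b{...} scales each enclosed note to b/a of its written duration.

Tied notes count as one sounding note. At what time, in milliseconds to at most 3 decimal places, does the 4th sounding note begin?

note 4 onset = 16/5b = 1280.0ms

1. 0.0ms @ 0 + 600.0ms (3/2)
2. 600.0ms @ 3/2 + 600.0ms (3/2)
3. 1200.0ms @ 3 + 80.0ms (1/5)
4. 1280.0ms @ 16/5 + 80.0ms (1/5)
5. 1360.0ms @ 17/5 + 80.0ms (1/5)
6. 1440.0ms @ 18/5 + 80.0ms (1/5)
7. 1520.0ms @ 19/5 + 880.0ms (11/5)
8. 2400.0ms @ 6 + 800.0ms (2)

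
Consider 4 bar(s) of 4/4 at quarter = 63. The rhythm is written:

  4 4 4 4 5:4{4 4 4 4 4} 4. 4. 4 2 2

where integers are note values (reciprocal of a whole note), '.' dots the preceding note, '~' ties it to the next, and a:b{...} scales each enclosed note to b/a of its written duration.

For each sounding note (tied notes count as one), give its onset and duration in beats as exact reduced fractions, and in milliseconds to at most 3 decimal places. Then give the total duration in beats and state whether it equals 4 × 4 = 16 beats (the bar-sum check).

1) 0.0ms=0b +952.381ms=1b
2) 952.381ms=1b +952.381ms=1b
3) 1904.762ms=2b +952.381ms=1b
4) 2857.143ms=3b +952.381ms=1b
5) 3809.524ms=4b +761.905ms=4/5b
6) 4571.429ms=24/5b +761.905ms=4/5b
7) 5333.333ms=28/5b +761.905ms=4/5b
8) 6095.238ms=32/5b +761.905ms=4/5b
9) 6857.143ms=36/5b +761.905ms=4/5b
10) 7619.048ms=8b +1428.571ms=3/2b
11) 9047.619ms=19/2b +1428.571ms=3/2b
12) 10476.19ms=11b +952.381ms=1b
13) 11428.571ms=12b +1904.762ms=2b
14) 13333.333ms=14b +1904.762ms=2b
Σ=16b of 16 (63bpm 4/4) — PASS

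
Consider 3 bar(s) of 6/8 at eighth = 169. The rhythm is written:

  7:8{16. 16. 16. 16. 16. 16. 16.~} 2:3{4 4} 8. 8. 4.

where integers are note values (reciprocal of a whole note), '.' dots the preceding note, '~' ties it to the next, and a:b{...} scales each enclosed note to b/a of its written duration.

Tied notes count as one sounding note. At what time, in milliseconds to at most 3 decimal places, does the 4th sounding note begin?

1. 0.0ms @ 0 + 304.311ms (6/7)
2. 304.311ms @ 6/7 + 304.311ms (6/7)
3. 608.622ms @ 12/7 + 304.311ms (6/7)
4. 912.933ms @ 18/7 + 304.311ms (6/7)
5. 1217.244ms @ 24/7 + 304.311ms (6/7)
6. 1521.555ms @ 30/7 + 304.311ms (6/7)
7. 1825.866ms @ 36/7 + 1369.4ms (27/7)
8. 3195.266ms @ 9 + 1065.089ms (3)
9. 4260.355ms @ 12 + 532.544ms (3/2)
10. 4792.899ms @ 27/2 + 532.544ms (3/2)
11. 5325.444ms @ 15 + 1065.089ms (3)

note 4 onset = 18/7b = 912.933ms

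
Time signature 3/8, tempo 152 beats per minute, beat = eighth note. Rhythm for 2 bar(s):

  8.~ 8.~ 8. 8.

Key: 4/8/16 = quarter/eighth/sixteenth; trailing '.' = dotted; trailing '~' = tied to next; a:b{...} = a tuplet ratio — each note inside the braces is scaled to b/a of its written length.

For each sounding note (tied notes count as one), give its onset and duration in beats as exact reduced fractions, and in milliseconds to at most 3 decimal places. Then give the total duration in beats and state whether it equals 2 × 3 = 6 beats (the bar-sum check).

1) 0.0ms=0b +1776.316ms=9/2b
2) 1776.316ms=9/2b +592.105ms=3/2b
Σ=6b of 6 (152bpm 3/8) — PASS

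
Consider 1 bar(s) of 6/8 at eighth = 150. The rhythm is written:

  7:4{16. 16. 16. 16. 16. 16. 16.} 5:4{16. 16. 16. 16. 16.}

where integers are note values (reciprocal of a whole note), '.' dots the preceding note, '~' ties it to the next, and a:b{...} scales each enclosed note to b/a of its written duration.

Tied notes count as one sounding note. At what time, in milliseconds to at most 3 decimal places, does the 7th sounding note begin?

note 7 onset = 18/7b = 1028.571ms

1. 0.0ms @ 0 + 171.429ms (3/7)
2. 171.429ms @ 3/7 + 171.429ms (3/7)
3. 342.857ms @ 6/7 + 171.429ms (3/7)
4. 514.286ms @ 9/7 + 171.429ms (3/7)
5. 685.714ms @ 12/7 + 171.429ms (3/7)
6. 857.143ms @ 15/7 + 171.429ms (3/7)
7. 1028.571ms @ 18/7 + 171.429ms (3/7)
8. 1200.0ms @ 3 + 240.0ms (3/5)
9. 1440.0ms @ 18/5 + 240.0ms (3/5)
10. 1680.0ms @ 21/5 + 240.0ms (3/5)
11. 1920.0ms @ 24/5 + 240.0ms (3/5)
12. 2160.0ms @ 27/5 + 240.0ms (3/5)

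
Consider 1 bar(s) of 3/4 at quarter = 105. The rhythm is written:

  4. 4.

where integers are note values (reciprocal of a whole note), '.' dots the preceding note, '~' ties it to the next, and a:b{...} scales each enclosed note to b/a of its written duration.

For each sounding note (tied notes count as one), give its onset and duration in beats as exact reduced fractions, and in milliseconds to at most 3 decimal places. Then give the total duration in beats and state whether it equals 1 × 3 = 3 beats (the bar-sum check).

1) 0.0ms=0b +857.143ms=3/2b
2) 857.143ms=3/2b +857.143ms=3/2b
Σ=3b of 3 (105bpm 3/4) — PASS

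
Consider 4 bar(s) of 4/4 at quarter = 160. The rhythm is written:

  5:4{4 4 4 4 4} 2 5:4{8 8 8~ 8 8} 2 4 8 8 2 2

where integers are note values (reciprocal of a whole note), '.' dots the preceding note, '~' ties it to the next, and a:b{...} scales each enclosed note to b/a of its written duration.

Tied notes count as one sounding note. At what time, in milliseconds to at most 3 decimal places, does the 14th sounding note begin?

note 14 onset = 23/2b = 4312.5ms

1. 0.0ms @ 0 + 300.0ms (4/5)
2. 300.0ms @ 4/5 + 300.0ms (4/5)
3. 600.0ms @ 8/5 + 300.0ms (4/5)
4. 900.0ms @ 12/5 + 300.0ms (4/5)
5. 1200.0ms @ 16/5 + 300.0ms (4/5)
6. 1500.0ms @ 4 + 750.0ms (2)
7. 2250.0ms @ 6 + 150.0ms (2/5)
8. 2400.0ms @ 32/5 + 150.0ms (2/5)
9. 2550.0ms @ 34/5 + 300.0ms (4/5)
10. 2850.0ms @ 38/5 + 150.0ms (2/5)
11. 3000.0ms @ 8 + 750.0ms (2)
12. 3750.0ms @ 10 + 375.0ms (1)
13. 4125.0ms @ 11 + 187.5ms (1/2)
14. 4312.5ms @ 23/2 + 187.5ms (1/2)
15. 4500.0ms @ 12 + 750.0ms (2)
16. 5250.0ms @ 14 + 750.0ms (2)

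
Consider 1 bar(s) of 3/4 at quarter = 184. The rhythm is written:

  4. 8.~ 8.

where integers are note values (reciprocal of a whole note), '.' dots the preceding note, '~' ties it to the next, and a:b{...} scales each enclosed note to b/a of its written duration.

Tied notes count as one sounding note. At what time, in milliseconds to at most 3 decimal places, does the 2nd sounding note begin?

note 2 onset = 3/2b = 489.13ms

1. 0.0ms @ 0 + 489.13ms (3/2)
2. 489.13ms @ 3/2 + 489.13ms (3/2)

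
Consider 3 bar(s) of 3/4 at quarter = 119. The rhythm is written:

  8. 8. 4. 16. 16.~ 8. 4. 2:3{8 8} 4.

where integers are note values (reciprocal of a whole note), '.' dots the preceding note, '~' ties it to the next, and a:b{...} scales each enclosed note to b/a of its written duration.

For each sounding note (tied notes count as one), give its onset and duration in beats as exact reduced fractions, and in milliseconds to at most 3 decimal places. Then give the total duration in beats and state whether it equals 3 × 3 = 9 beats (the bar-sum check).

1) 0.0ms=0b +378.151ms=3/4b
2) 378.151ms=3/4b +378.151ms=3/4b
3) 756.303ms=3/2b +756.303ms=3/2b
4) 1512.605ms=3b +189.076ms=3/8b
5) 1701.681ms=27/8b +567.227ms=9/8b
6) 2268.908ms=9/2b +756.303ms=3/2b
7) 3025.21ms=6b +378.151ms=3/4b
8) 3403.361ms=27/4b +378.151ms=3/4b
9) 3781.513ms=15/2b +756.303ms=3/2b
Σ=9b of 9 (119bpm 3/4) — PASS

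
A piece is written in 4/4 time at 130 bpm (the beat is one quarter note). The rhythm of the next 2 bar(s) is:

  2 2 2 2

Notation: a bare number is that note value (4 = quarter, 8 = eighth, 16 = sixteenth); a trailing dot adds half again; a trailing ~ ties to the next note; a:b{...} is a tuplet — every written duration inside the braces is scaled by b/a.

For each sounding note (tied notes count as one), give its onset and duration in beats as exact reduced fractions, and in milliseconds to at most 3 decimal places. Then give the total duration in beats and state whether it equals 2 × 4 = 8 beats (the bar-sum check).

1) 0.0ms=0b +923.077ms=2b
2) 923.077ms=2b +923.077ms=2b
3) 1846.154ms=4b +923.077ms=2b
4) 2769.231ms=6b +923.077ms=2b
Σ=8b of 8 (130bpm 4/4) — PASS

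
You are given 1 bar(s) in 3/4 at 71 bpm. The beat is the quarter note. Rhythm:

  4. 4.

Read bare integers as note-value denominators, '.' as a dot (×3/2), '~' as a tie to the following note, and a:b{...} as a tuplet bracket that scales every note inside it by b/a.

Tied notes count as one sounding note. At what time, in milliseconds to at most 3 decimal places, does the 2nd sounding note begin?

note 2 onset = 3/2b = 1267.606ms

1. 0.0ms @ 0 + 1267.606ms (3/2)
2. 1267.606ms @ 3/2 + 1267.606ms (3/2)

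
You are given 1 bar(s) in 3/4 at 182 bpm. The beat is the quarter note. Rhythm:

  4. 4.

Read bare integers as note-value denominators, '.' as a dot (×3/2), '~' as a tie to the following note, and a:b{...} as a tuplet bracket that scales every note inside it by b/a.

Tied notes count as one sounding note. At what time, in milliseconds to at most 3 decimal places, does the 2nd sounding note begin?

note 2 onset = 3/2b = 494.505ms

1. 0.0ms @ 0 + 494.505ms (3/2)
2. 494.505ms @ 3/2 + 494.505ms (3/2)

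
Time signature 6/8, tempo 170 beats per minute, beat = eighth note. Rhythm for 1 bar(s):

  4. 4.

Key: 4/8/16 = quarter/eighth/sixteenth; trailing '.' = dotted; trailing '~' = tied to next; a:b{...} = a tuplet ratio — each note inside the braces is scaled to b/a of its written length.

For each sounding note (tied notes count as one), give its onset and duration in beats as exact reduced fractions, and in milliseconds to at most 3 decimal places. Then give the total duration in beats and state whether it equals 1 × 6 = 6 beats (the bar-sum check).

1) 0.0ms=0b +1058.824ms=3b
2) 1058.824ms=3b +1058.824ms=3b
Σ=6b of 6 (170bpm 6/8) — PASS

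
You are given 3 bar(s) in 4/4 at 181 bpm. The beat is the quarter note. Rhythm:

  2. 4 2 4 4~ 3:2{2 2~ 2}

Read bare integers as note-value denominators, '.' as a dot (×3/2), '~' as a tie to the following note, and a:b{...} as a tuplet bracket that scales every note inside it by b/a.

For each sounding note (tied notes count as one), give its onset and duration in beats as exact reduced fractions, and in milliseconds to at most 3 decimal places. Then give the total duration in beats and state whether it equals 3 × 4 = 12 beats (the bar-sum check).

1) 0.0ms=0b +994.475ms=3b
2) 994.475ms=3b +331.492ms=1b
3) 1325.967ms=4b +662.983ms=2b
4) 1988.95ms=6b +331.492ms=1b
5) 2320.442ms=7b +773.481ms=7/3b
6) 3093.923ms=28/3b +883.978ms=8/3b
Σ=12b of 12 (181bpm 4/4) — PASS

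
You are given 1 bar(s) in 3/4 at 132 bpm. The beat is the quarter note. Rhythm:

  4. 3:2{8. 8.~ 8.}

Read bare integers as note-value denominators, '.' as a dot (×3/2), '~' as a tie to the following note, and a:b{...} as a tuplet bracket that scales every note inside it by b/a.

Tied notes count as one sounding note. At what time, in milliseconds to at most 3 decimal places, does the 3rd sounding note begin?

note 3 onset = 2b = 909.091ms

1. 0.0ms @ 0 + 681.818ms (3/2)
2. 681.818ms @ 3/2 + 227.273ms (1/2)
3. 909.091ms @ 2 + 454.545ms (1)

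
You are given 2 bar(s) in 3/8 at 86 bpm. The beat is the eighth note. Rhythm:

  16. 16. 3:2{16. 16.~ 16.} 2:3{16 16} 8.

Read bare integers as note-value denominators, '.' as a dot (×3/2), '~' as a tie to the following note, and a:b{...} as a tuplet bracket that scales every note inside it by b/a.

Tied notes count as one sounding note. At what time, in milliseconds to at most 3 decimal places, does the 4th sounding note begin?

note 4 onset = 2b = 1395.349ms

1. 0.0ms @ 0 + 523.256ms (3/4)
2. 523.256ms @ 3/4 + 523.256ms (3/4)
3. 1046.512ms @ 3/2 + 348.837ms (1/2)
4. 1395.349ms @ 2 + 697.674ms (1)
5. 2093.023ms @ 3 + 523.256ms (3/4)
6. 2616.279ms @ 15/4 + 523.256ms (3/4)
7. 3139.535ms @ 9/2 + 1046.512ms (3/2)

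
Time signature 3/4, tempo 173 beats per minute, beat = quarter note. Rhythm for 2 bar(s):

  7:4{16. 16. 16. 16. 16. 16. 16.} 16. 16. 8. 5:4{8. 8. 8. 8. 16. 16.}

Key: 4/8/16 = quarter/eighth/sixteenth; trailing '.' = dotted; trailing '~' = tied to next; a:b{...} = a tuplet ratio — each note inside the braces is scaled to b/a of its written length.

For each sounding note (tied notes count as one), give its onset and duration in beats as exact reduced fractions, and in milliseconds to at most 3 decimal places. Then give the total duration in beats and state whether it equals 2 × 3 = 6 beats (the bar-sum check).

1) 0.0ms=0b +74.319ms=3/14b
2) 74.319ms=3/14b +74.319ms=3/14b
3) 148.637ms=3/7b +74.319ms=3/14b
4) 222.956ms=9/14b +74.319ms=3/14b
5) 297.275ms=6/7b +74.319ms=3/14b
6) 371.594ms=15/14b +74.319ms=3/14b
7) 445.912ms=9/7b +74.319ms=3/14b
8) 520.231ms=3/2b +130.058ms=3/8b
9) 650.289ms=15/8b +130.058ms=3/8b
10) 780.347ms=9/4b +260.116ms=3/4b
11) 1040.462ms=3b +208.092ms=3/5b
12) 1248.555ms=18/5b +208.092ms=3/5b
13) 1456.647ms=21/5b +208.092ms=3/5b
14) 1664.74ms=24/5b +208.092ms=3/5b
15) 1872.832ms=27/5b +104.046ms=3/10b
16) 1976.879ms=57/10b +104.046ms=3/10b
Σ=6b of 6 (173bpm 3/4) — PASS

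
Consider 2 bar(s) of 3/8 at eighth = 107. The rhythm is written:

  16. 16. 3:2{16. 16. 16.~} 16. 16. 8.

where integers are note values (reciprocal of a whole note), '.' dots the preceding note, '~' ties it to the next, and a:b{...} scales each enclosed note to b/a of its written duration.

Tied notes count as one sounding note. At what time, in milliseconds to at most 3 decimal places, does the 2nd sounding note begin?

note 2 onset = 3/4b = 420.561ms

1. 0.0ms @ 0 + 420.561ms (3/4)
2. 420.561ms @ 3/4 + 420.561ms (3/4)
3. 841.121ms @ 3/2 + 280.374ms (1/2)
4. 1121.495ms @ 2 + 280.374ms (1/2)
5. 1401.869ms @ 5/2 + 700.935ms (5/4)
6. 2102.804ms @ 15/4 + 420.561ms (3/4)
7. 2523.364ms @ 9/2 + 841.121ms (3/2)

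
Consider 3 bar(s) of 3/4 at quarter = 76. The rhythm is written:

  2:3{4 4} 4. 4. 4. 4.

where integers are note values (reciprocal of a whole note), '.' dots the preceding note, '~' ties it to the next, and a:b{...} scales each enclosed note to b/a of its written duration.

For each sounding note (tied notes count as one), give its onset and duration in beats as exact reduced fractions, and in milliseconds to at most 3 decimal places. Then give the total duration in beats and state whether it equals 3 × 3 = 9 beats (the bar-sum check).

1) 0.0ms=0b +1184.211ms=3/2b
2) 1184.211ms=3/2b +1184.211ms=3/2b
3) 2368.421ms=3b +1184.211ms=3/2b
4) 3552.632ms=9/2b +1184.211ms=3/2b
5) 4736.842ms=6b +1184.211ms=3/2b
6) 5921.053ms=15/2b +1184.211ms=3/2b
Σ=9b of 9 (76bpm 3/4) — PASS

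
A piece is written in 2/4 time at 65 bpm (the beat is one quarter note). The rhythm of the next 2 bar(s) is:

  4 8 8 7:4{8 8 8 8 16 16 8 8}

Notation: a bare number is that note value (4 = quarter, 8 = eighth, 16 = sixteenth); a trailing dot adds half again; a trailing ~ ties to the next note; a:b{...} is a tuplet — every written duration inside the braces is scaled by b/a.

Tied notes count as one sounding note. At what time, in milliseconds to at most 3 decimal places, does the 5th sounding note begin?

note 5 onset = 16/7b = 2109.89ms

1. 0.0ms @ 0 + 923.077ms (1)
2. 923.077ms @ 1 + 461.538ms (1/2)
3. 1384.615ms @ 3/2 + 461.538ms (1/2)
4. 1846.154ms @ 2 + 263.736ms (2/7)
5. 2109.89ms @ 16/7 + 263.736ms (2/7)
6. 2373.626ms @ 18/7 + 263.736ms (2/7)
7. 2637.363ms @ 20/7 + 263.736ms (2/7)
8. 2901.099ms @ 22/7 + 131.868ms (1/7)
9. 3032.967ms @ 23/7 + 131.868ms (1/7)
10. 3164.835ms @ 24/7 + 263.736ms (2/7)
11. 3428.571ms @ 26/7 + 263.736ms (2/7)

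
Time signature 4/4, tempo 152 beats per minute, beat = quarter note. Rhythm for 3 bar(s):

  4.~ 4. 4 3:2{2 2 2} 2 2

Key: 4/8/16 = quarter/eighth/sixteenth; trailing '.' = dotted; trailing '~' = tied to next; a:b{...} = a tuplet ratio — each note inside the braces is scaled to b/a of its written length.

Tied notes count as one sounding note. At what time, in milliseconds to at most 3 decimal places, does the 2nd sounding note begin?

1. 0.0ms @ 0 + 1184.211ms (3)
2. 1184.211ms @ 3 + 394.737ms (1)
3. 1578.947ms @ 4 + 526.316ms (4/3)
4. 2105.263ms @ 16/3 + 526.316ms (4/3)
5. 2631.579ms @ 20/3 + 526.316ms (4/3)
6. 3157.895ms @ 8 + 789.474ms (2)
7. 3947.368ms @ 10 + 789.474ms (2)

note 2 onset = 3b = 1184.211ms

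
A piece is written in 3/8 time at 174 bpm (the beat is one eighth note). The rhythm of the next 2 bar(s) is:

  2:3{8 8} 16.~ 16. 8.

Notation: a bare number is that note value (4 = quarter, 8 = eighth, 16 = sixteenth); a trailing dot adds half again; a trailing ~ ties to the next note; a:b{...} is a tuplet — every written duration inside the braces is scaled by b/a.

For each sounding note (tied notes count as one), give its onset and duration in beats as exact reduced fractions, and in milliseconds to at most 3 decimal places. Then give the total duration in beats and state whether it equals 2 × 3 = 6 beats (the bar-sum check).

1) 0.0ms=0b +517.241ms=3/2b
2) 517.241ms=3/2b +517.241ms=3/2b
3) 1034.483ms=3b +517.241ms=3/2b
4) 1551.724ms=9/2b +517.241ms=3/2b
Σ=6b of 6 (174bpm 3/8) — PASS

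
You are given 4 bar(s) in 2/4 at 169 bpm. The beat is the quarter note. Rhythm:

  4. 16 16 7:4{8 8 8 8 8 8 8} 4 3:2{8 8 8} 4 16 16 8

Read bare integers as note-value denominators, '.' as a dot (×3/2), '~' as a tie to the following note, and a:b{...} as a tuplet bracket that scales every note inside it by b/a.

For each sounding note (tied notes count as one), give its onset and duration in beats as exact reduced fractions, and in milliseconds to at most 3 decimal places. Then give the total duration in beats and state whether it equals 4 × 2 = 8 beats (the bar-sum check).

1) 0.0ms=0b +532.544ms=3/2b
2) 532.544ms=3/2b +88.757ms=1/4b
3) 621.302ms=7/4b +88.757ms=1/4b
4) 710.059ms=2b +101.437ms=2/7b
5) 811.496ms=16/7b +101.437ms=2/7b
6) 912.933ms=18/7b +101.437ms=2/7b
7) 1014.37ms=20/7b +101.437ms=2/7b
8) 1115.807ms=22/7b +101.437ms=2/7b
9) 1217.244ms=24/7b +101.437ms=2/7b
10) 1318.681ms=26/7b +101.437ms=2/7b
11) 1420.118ms=4b +355.03ms=1b
12) 1775.148ms=5b +118.343ms=1/3b
13) 1893.491ms=16/3b +118.343ms=1/3b
14) 2011.834ms=17/3b +118.343ms=1/3b
15) 2130.178ms=6b +355.03ms=1b
16) 2485.207ms=7b +88.757ms=1/4b
17) 2573.964ms=29/4b +88.757ms=1/4b
18) 2662.722ms=15/2b +177.515ms=1/2b
Σ=8b of 8 (169bpm 2/4) — PASS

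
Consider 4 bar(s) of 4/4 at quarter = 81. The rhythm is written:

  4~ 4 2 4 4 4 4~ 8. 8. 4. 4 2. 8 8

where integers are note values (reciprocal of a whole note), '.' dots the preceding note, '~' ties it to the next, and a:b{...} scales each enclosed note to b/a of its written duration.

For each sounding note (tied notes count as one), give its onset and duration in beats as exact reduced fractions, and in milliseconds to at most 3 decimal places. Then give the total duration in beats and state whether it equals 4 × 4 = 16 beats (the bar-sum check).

1) 0.0ms=0b +1481.481ms=2b
2) 1481.481ms=2b +1481.481ms=2b
3) 2962.963ms=4b +740.741ms=1b
4) 3703.704ms=5b +740.741ms=1b
5) 4444.444ms=6b +740.741ms=1b
6) 5185.185ms=7b +1296.296ms=7/4b
7) 6481.481ms=35/4b +555.556ms=3/4b
8) 7037.037ms=19/2b +1111.111ms=3/2b
9) 8148.148ms=11b +740.741ms=1b
10) 8888.889ms=12b +2222.222ms=3b
11) 11111.111ms=15b +370.37ms=1/2b
12) 11481.481ms=31/2b +370.37ms=1/2b
Σ=16b of 16 (81bpm 4/4) — PASS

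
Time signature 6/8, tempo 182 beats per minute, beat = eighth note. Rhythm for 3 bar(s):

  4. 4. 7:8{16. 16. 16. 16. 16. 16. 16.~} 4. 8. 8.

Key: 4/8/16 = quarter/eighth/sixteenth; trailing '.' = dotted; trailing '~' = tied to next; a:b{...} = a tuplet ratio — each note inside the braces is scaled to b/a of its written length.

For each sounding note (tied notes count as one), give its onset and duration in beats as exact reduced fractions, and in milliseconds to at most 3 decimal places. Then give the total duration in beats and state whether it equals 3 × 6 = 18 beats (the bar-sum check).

1) 0.0ms=0b +989.011ms=3b
2) 989.011ms=3b +989.011ms=3b
3) 1978.022ms=6b +282.575ms=6/7b
4) 2260.597ms=48/7b +282.575ms=6/7b
5) 2543.171ms=54/7b +282.575ms=6/7b
6) 2825.746ms=60/7b +282.575ms=6/7b
7) 3108.32ms=66/7b +282.575ms=6/7b
8) 3390.895ms=72/7b +282.575ms=6/7b
9) 3673.469ms=78/7b +1271.586ms=27/7b
10) 4945.055ms=15b +494.505ms=3/2b
11) 5439.56ms=33/2b +494.505ms=3/2b
Σ=18b of 18 (182bpm 6/8) — PASS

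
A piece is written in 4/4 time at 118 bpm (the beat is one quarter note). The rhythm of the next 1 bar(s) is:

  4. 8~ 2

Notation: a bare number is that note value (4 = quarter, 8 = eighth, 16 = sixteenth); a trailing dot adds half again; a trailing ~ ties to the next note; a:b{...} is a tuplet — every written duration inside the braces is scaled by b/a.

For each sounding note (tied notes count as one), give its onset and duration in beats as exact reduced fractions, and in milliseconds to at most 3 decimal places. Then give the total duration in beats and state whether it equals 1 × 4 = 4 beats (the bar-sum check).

1) 0.0ms=0b +762.712ms=3/2b
2) 762.712ms=3/2b +1271.186ms=5/2b
Σ=4b of 4 (118bpm 4/4) — PASS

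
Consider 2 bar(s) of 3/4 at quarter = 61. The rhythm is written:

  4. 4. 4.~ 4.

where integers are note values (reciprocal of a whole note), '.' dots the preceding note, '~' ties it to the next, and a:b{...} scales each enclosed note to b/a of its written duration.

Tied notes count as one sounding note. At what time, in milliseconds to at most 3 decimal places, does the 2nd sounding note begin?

1. 0.0ms @ 0 + 1475.41ms (3/2)
2. 1475.41ms @ 3/2 + 1475.41ms (3/2)
3. 2950.82ms @ 3 + 2950.82ms (3)

note 2 onset = 3/2b = 1475.41ms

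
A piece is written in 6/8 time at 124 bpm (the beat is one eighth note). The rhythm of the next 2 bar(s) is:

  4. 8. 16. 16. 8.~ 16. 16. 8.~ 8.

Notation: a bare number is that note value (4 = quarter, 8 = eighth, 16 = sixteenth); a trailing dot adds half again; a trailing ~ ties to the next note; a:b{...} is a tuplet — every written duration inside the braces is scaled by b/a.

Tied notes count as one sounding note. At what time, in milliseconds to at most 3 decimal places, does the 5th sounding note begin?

1. 0.0ms @ 0 + 1451.613ms (3)
2. 1451.613ms @ 3 + 725.806ms (3/2)
3. 2177.419ms @ 9/2 + 362.903ms (3/4)
4. 2540.323ms @ 21/4 + 362.903ms (3/4)
5. 2903.226ms @ 6 + 1088.71ms (9/4)
6. 3991.935ms @ 33/4 + 362.903ms (3/4)
7. 4354.839ms @ 9 + 1451.613ms (3)

note 5 onset = 6b = 2903.226ms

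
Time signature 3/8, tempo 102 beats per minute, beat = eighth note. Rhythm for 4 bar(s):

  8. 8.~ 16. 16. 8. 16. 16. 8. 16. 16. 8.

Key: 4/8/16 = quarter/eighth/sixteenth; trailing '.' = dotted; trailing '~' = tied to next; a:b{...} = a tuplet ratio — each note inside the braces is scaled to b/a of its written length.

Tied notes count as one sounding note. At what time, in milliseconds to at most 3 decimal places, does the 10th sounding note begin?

note 10 onset = 21/2b = 6176.471ms

1. 0.0ms @ 0 + 882.353ms (3/2)
2. 882.353ms @ 3/2 + 1323.529ms (9/4)
3. 2205.882ms @ 15/4 + 441.176ms (3/4)
4. 2647.059ms @ 9/2 + 882.353ms (3/2)
5. 3529.412ms @ 6 + 441.176ms (3/4)
6. 3970.588ms @ 27/4 + 441.176ms (3/4)
7. 4411.765ms @ 15/2 + 882.353ms (3/2)
8. 5294.118ms @ 9 + 441.176ms (3/4)
9. 5735.294ms @ 39/4 + 441.176ms (3/4)
10. 6176.471ms @ 21/2 + 882.353ms (3/2)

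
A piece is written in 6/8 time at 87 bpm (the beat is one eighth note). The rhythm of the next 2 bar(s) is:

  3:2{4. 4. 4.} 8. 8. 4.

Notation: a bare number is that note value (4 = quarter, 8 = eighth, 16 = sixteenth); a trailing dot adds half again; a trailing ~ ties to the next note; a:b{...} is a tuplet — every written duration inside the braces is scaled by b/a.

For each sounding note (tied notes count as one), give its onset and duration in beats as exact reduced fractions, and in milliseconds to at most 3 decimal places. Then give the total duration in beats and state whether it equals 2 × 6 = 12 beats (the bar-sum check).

1) 0.0ms=0b +1379.31ms=2b
2) 1379.31ms=2b +1379.31ms=2b
3) 2758.621ms=4b +1379.31ms=2b
4) 4137.931ms=6b +1034.483ms=3/2b
5) 5172.414ms=15/2b +1034.483ms=3/2b
6) 6206.897ms=9b +2068.966ms=3b
Σ=12b of 12 (87bpm 6/8) — PASS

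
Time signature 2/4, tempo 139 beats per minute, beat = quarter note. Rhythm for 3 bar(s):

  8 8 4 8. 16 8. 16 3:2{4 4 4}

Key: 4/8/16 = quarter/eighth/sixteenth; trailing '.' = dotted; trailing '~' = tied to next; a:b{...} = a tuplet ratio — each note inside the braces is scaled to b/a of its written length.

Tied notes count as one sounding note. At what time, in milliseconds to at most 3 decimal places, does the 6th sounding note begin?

note 6 onset = 3b = 1294.964ms

1. 0.0ms @ 0 + 215.827ms (1/2)
2. 215.827ms @ 1/2 + 215.827ms (1/2)
3. 431.655ms @ 1 + 431.655ms (1)
4. 863.309ms @ 2 + 323.741ms (3/4)
5. 1187.05ms @ 11/4 + 107.914ms (1/4)
6. 1294.964ms @ 3 + 323.741ms (3/4)
7. 1618.705ms @ 15/4 + 107.914ms (1/4)
8. 1726.619ms @ 4 + 287.77ms (2/3)
9. 2014.388ms @ 14/3 + 287.77ms (2/3)
10. 2302.158ms @ 16/3 + 287.77ms (2/3)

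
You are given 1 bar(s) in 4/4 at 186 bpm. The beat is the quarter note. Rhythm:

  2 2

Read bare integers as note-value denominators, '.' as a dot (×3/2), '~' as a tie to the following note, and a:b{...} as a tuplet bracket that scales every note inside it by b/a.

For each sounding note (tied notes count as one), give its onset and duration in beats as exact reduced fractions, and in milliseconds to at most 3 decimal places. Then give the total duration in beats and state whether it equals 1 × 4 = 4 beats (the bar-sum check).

1) 0.0ms=0b +645.161ms=2b
2) 645.161ms=2b +645.161ms=2b
Σ=4b of 4 (186bpm 4/4) — PASS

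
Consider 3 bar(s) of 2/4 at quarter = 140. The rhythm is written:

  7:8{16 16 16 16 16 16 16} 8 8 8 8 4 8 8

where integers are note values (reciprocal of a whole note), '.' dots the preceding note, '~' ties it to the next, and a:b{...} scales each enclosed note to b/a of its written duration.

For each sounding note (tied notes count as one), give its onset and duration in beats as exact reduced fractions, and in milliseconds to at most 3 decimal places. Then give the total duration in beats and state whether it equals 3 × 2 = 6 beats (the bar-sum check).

1) 0.0ms=0b +122.449ms=2/7b
2) 122.449ms=2/7b +122.449ms=2/7b
3) 244.898ms=4/7b +122.449ms=2/7b
4) 367.347ms=6/7b +122.449ms=2/7b
5) 489.796ms=8/7b +122.449ms=2/7b
6) 612.245ms=10/7b +122.449ms=2/7b
7) 734.694ms=12/7b +122.449ms=2/7b
8) 857.143ms=2b +214.286ms=1/2b
9) 1071.429ms=5/2b +214.286ms=1/2b
10) 1285.714ms=3b +214.286ms=1/2b
11) 1500.0ms=7/2b +214.286ms=1/2b
12) 1714.286ms=4b +428.571ms=1b
13) 2142.857ms=5b +214.286ms=1/2b
14) 2357.143ms=11/2b +214.286ms=1/2b
Σ=6b of 6 (140bpm 2/4) — PASS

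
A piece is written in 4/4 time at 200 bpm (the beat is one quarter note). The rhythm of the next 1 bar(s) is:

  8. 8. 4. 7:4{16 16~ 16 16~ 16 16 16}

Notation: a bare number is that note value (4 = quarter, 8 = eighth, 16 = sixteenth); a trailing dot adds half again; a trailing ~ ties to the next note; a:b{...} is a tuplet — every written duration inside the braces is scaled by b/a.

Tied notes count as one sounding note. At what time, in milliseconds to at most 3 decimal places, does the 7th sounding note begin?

note 7 onset = 26/7b = 1114.286ms

1. 0.0ms @ 0 + 225.0ms (3/4)
2. 225.0ms @ 3/4 + 225.0ms (3/4)
3. 450.0ms @ 3/2 + 450.0ms (3/2)
4. 900.0ms @ 3 + 42.857ms (1/7)
5. 942.857ms @ 22/7 + 85.714ms (2/7)
6. 1028.571ms @ 24/7 + 85.714ms (2/7)
7. 1114.286ms @ 26/7 + 42.857ms (1/7)
8. 1157.143ms @ 27/7 + 42.857ms (1/7)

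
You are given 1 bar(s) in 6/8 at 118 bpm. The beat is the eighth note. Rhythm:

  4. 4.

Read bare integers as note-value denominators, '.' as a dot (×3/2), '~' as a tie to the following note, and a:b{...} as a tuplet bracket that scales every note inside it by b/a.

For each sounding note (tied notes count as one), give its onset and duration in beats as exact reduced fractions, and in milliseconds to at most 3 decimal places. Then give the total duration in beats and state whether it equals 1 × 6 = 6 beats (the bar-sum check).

1) 0.0ms=0b +1525.424ms=3b
2) 1525.424ms=3b +1525.424ms=3b
Σ=6b of 6 (118bpm 6/8) — PASS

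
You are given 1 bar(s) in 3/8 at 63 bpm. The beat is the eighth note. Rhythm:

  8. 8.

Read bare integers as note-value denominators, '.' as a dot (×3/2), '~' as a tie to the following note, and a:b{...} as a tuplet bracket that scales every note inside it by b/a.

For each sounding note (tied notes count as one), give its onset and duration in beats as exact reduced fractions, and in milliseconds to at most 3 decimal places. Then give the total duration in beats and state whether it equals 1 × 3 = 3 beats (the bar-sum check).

1) 0.0ms=0b +1428.571ms=3/2b
2) 1428.571ms=3/2b +1428.571ms=3/2b
Σ=3b of 3 (63bpm 3/8) — PASS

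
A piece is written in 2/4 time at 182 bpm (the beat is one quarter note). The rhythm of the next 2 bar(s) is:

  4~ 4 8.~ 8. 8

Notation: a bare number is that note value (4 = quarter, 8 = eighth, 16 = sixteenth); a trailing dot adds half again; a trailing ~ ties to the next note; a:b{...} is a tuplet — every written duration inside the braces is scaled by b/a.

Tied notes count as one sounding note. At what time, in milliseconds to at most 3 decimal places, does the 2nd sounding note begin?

1. 0.0ms @ 0 + 659.341ms (2)
2. 659.341ms @ 2 + 494.505ms (3/2)
3. 1153.846ms @ 7/2 + 164.835ms (1/2)

note 2 onset = 2b = 659.341ms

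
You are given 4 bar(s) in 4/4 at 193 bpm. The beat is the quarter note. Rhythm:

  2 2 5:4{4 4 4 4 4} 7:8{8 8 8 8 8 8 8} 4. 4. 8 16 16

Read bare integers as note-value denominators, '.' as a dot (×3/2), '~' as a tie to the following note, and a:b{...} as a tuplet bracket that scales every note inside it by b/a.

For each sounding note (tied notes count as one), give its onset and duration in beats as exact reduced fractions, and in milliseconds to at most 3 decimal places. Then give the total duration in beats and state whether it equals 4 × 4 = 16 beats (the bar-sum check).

1) 0.0ms=0b +621.762ms=2b
2) 621.762ms=2b +621.762ms=2b
3) 1243.523ms=4b +248.705ms=4/5b
4) 1492.228ms=24/5b +248.705ms=4/5b
5) 1740.933ms=28/5b +248.705ms=4/5b
6) 1989.637ms=32/5b +248.705ms=4/5b
7) 2238.342ms=36/5b +248.705ms=4/5b
8) 2487.047ms=8b +177.646ms=4/7b
9) 2664.693ms=60/7b +177.646ms=4/7b
10) 2842.339ms=64/7b +177.646ms=4/7b
11) 3019.985ms=68/7b +177.646ms=4/7b
12) 3197.631ms=72/7b +177.646ms=4/7b
13) 3375.278ms=76/7b +177.646ms=4/7b
14) 3552.924ms=80/7b +177.646ms=4/7b
15) 3730.57ms=12b +466.321ms=3/2b
16) 4196.891ms=27/2b +466.321ms=3/2b
17) 4663.212ms=15b +155.44ms=1/2b
18) 4818.653ms=31/2b +77.72ms=1/4b
19) 4896.373ms=63/4b +77.72ms=1/4b
Σ=16b of 16 (193bpm 4/4) — PASS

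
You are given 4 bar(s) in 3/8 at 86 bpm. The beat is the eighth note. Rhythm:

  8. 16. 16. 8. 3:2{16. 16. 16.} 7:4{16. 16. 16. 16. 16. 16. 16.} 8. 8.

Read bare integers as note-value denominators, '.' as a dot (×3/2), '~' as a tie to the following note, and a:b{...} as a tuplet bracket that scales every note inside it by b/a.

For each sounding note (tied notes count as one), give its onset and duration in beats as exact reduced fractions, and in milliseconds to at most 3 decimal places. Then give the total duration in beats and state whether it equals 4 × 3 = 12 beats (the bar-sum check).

1) 0.0ms=0b +1046.512ms=3/2b
2) 1046.512ms=3/2b +523.256ms=3/4b
3) 1569.767ms=9/4b +523.256ms=3/4b
4) 2093.023ms=3b +1046.512ms=3/2b
5) 3139.535ms=9/2b +348.837ms=1/2b
6) 3488.372ms=5b +348.837ms=1/2b
7) 3837.209ms=11/2b +348.837ms=1/2b
8) 4186.047ms=6b +299.003ms=3/7b
9) 4485.05ms=45/7b +299.003ms=3/7b
10) 4784.053ms=48/7b +299.003ms=3/7b
11) 5083.056ms=51/7b +299.003ms=3/7b
12) 5382.06ms=54/7b +299.003ms=3/7b
13) 5681.063ms=57/7b +299.003ms=3/7b
14) 5980.066ms=60/7b +299.003ms=3/7b
15) 6279.07ms=9b +1046.512ms=3/2b
16) 7325.581ms=21/2b +1046.512ms=3/2b
Σ=12b of 12 (86bpm 3/8) — PASS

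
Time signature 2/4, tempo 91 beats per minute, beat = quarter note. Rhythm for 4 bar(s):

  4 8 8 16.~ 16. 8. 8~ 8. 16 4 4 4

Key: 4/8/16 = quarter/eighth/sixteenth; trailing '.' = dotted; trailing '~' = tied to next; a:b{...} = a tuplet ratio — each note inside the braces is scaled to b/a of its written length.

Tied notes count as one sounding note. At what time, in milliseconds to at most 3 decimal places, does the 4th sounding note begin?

1. 0.0ms @ 0 + 659.341ms (1)
2. 659.341ms @ 1 + 329.67ms (1/2)
3. 989.011ms @ 3/2 + 329.67ms (1/2)
4. 1318.681ms @ 2 + 494.505ms (3/4)
5. 1813.187ms @ 11/4 + 494.505ms (3/4)
6. 2307.692ms @ 7/2 + 824.176ms (5/4)
7. 3131.868ms @ 19/4 + 164.835ms (1/4)
8. 3296.703ms @ 5 + 659.341ms (1)
9. 3956.044ms @ 6 + 659.341ms (1)
10. 4615.385ms @ 7 + 659.341ms (1)

note 4 onset = 2b = 1318.681ms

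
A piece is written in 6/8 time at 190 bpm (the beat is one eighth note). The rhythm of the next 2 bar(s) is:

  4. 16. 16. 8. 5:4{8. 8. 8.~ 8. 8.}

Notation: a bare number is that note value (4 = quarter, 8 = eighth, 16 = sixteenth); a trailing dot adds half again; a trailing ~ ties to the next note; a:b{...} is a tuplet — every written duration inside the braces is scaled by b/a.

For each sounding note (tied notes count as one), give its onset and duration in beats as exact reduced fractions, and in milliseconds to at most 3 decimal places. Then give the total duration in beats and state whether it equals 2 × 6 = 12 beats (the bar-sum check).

1) 0.0ms=0b +947.368ms=3b
2) 947.368ms=3b +236.842ms=3/4b
3) 1184.211ms=15/4b +236.842ms=3/4b
4) 1421.053ms=9/2b +473.684ms=3/2b
5) 1894.737ms=6b +378.947ms=6/5b
6) 2273.684ms=36/5b +378.947ms=6/5b
7) 2652.632ms=42/5b +757.895ms=12/5b
8) 3410.526ms=54/5b +378.947ms=6/5b
Σ=12b of 12 (190bpm 6/8) — PASS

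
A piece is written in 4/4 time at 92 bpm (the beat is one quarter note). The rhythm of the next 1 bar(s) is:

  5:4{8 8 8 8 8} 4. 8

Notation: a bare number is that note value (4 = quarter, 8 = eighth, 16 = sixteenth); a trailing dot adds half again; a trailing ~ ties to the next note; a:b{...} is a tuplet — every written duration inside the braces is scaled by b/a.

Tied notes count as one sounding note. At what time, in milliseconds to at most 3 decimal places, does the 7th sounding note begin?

note 7 onset = 7/2b = 2282.609ms

1. 0.0ms @ 0 + 260.87ms (2/5)
2. 260.87ms @ 2/5 + 260.87ms (2/5)
3. 521.739ms @ 4/5 + 260.87ms (2/5)
4. 782.609ms @ 6/5 + 260.87ms (2/5)
5. 1043.478ms @ 8/5 + 260.87ms (2/5)
6. 1304.348ms @ 2 + 978.261ms (3/2)
7. 2282.609ms @ 7/2 + 326.087ms (1/2)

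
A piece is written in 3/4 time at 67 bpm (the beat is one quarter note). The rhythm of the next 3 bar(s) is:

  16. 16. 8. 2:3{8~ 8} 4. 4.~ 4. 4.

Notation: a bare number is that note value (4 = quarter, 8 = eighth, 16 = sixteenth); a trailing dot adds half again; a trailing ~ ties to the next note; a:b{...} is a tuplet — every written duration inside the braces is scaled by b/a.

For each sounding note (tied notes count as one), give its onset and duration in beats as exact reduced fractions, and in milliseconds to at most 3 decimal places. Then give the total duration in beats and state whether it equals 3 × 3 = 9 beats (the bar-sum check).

1) 0.0ms=0b +335.821ms=3/8b
2) 335.821ms=3/8b +335.821ms=3/8b
3) 671.642ms=3/4b +671.642ms=3/4b
4) 1343.284ms=3/2b +1343.284ms=3/2b
5) 2686.567ms=3b +1343.284ms=3/2b
6) 4029.851ms=9/2b +2686.567ms=3b
7) 6716.418ms=15/2b +1343.284ms=3/2b
Σ=9b of 9 (67bpm 3/4) — PASS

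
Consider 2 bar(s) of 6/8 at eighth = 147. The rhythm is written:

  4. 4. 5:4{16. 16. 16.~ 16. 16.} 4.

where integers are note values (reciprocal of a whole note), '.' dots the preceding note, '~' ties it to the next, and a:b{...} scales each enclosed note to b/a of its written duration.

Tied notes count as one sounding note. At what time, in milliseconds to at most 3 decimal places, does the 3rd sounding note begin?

note 3 onset = 6b = 2448.98ms

1. 0.0ms @ 0 + 1224.49ms (3)
2. 1224.49ms @ 3 + 1224.49ms (3)
3. 2448.98ms @ 6 + 244.898ms (3/5)
4. 2693.878ms @ 33/5 + 244.898ms (3/5)
5. 2938.776ms @ 36/5 + 489.796ms (6/5)
6. 3428.571ms @ 42/5 + 244.898ms (3/5)
7. 3673.469ms @ 9 + 1224.49ms (3)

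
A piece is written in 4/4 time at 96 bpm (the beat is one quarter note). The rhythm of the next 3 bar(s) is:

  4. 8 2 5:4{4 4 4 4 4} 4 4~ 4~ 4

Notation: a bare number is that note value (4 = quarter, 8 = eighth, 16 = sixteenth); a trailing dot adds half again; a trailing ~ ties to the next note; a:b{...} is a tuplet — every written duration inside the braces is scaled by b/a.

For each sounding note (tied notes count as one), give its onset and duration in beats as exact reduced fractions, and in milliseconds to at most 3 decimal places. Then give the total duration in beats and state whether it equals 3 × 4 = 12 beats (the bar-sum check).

1) 0.0ms=0b +937.5ms=3/2b
2) 937.5ms=3/2b +312.5ms=1/2b
3) 1250.0ms=2b +1250.0ms=2b
4) 2500.0ms=4b +500.0ms=4/5b
5) 3000.0ms=24/5b +500.0ms=4/5b
6) 3500.0ms=28/5b +500.0ms=4/5b
7) 4000.0ms=32/5b +500.0ms=4/5b
8) 4500.0ms=36/5b +500.0ms=4/5b
9) 5000.0ms=8b +625.0ms=1b
10) 5625.0ms=9b +1875.0ms=3b
Σ=12b of 12 (96bpm 4/4) — PASS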